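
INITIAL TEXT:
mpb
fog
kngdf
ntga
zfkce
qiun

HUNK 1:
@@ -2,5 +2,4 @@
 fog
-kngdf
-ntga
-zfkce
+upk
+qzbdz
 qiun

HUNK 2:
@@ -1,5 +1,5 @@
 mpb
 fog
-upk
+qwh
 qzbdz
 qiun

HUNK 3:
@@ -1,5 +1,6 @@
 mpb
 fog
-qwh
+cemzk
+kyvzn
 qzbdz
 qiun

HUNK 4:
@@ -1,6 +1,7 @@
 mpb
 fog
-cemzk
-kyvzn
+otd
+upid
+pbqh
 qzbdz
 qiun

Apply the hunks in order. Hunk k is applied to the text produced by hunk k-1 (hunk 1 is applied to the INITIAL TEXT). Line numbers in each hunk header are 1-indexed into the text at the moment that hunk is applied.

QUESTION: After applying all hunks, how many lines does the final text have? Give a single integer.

Answer: 7

Derivation:
Hunk 1: at line 2 remove [kngdf,ntga,zfkce] add [upk,qzbdz] -> 5 lines: mpb fog upk qzbdz qiun
Hunk 2: at line 1 remove [upk] add [qwh] -> 5 lines: mpb fog qwh qzbdz qiun
Hunk 3: at line 1 remove [qwh] add [cemzk,kyvzn] -> 6 lines: mpb fog cemzk kyvzn qzbdz qiun
Hunk 4: at line 1 remove [cemzk,kyvzn] add [otd,upid,pbqh] -> 7 lines: mpb fog otd upid pbqh qzbdz qiun
Final line count: 7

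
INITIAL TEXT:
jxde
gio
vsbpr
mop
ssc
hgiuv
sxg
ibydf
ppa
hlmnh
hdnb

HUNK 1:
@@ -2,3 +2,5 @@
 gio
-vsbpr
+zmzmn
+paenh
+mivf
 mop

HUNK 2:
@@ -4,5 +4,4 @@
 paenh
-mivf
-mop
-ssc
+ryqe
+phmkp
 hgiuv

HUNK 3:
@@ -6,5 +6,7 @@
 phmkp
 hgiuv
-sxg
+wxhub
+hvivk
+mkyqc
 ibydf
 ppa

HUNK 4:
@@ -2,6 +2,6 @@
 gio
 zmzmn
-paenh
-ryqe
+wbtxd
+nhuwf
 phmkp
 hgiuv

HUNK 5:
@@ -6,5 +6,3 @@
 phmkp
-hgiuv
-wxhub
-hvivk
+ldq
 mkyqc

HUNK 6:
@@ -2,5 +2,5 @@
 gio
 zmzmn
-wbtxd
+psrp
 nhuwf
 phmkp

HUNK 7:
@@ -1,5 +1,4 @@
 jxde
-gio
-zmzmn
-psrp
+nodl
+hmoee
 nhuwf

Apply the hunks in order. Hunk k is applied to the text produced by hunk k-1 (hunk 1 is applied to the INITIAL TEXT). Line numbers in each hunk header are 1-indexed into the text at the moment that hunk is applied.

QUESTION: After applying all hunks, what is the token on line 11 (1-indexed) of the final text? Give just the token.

Answer: hdnb

Derivation:
Hunk 1: at line 2 remove [vsbpr] add [zmzmn,paenh,mivf] -> 13 lines: jxde gio zmzmn paenh mivf mop ssc hgiuv sxg ibydf ppa hlmnh hdnb
Hunk 2: at line 4 remove [mivf,mop,ssc] add [ryqe,phmkp] -> 12 lines: jxde gio zmzmn paenh ryqe phmkp hgiuv sxg ibydf ppa hlmnh hdnb
Hunk 3: at line 6 remove [sxg] add [wxhub,hvivk,mkyqc] -> 14 lines: jxde gio zmzmn paenh ryqe phmkp hgiuv wxhub hvivk mkyqc ibydf ppa hlmnh hdnb
Hunk 4: at line 2 remove [paenh,ryqe] add [wbtxd,nhuwf] -> 14 lines: jxde gio zmzmn wbtxd nhuwf phmkp hgiuv wxhub hvivk mkyqc ibydf ppa hlmnh hdnb
Hunk 5: at line 6 remove [hgiuv,wxhub,hvivk] add [ldq] -> 12 lines: jxde gio zmzmn wbtxd nhuwf phmkp ldq mkyqc ibydf ppa hlmnh hdnb
Hunk 6: at line 2 remove [wbtxd] add [psrp] -> 12 lines: jxde gio zmzmn psrp nhuwf phmkp ldq mkyqc ibydf ppa hlmnh hdnb
Hunk 7: at line 1 remove [gio,zmzmn,psrp] add [nodl,hmoee] -> 11 lines: jxde nodl hmoee nhuwf phmkp ldq mkyqc ibydf ppa hlmnh hdnb
Final line 11: hdnb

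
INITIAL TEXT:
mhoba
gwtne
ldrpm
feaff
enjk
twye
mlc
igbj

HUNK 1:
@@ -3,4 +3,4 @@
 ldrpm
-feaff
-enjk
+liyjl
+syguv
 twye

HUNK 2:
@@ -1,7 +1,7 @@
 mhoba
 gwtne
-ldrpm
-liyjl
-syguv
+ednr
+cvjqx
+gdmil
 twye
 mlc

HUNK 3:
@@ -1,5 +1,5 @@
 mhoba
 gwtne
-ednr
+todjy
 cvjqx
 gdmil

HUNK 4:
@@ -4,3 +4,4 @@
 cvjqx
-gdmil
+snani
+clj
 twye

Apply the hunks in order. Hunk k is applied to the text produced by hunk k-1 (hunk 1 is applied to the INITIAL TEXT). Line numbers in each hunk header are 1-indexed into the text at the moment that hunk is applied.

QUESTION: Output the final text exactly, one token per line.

Hunk 1: at line 3 remove [feaff,enjk] add [liyjl,syguv] -> 8 lines: mhoba gwtne ldrpm liyjl syguv twye mlc igbj
Hunk 2: at line 1 remove [ldrpm,liyjl,syguv] add [ednr,cvjqx,gdmil] -> 8 lines: mhoba gwtne ednr cvjqx gdmil twye mlc igbj
Hunk 3: at line 1 remove [ednr] add [todjy] -> 8 lines: mhoba gwtne todjy cvjqx gdmil twye mlc igbj
Hunk 4: at line 4 remove [gdmil] add [snani,clj] -> 9 lines: mhoba gwtne todjy cvjqx snani clj twye mlc igbj

Answer: mhoba
gwtne
todjy
cvjqx
snani
clj
twye
mlc
igbj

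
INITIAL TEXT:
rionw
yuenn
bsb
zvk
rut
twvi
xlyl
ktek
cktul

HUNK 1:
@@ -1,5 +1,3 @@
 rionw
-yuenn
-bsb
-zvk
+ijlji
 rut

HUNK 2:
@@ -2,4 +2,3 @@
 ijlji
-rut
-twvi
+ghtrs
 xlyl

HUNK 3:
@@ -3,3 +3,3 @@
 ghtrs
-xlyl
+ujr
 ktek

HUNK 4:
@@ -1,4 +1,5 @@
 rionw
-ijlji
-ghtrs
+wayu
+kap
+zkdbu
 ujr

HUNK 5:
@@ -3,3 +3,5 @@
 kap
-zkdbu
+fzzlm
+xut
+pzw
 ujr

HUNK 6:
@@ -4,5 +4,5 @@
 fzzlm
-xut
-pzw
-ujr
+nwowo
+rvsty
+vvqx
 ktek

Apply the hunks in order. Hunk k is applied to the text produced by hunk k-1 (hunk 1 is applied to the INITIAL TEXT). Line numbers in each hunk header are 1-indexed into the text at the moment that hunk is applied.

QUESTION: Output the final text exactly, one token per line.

Answer: rionw
wayu
kap
fzzlm
nwowo
rvsty
vvqx
ktek
cktul

Derivation:
Hunk 1: at line 1 remove [yuenn,bsb,zvk] add [ijlji] -> 7 lines: rionw ijlji rut twvi xlyl ktek cktul
Hunk 2: at line 2 remove [rut,twvi] add [ghtrs] -> 6 lines: rionw ijlji ghtrs xlyl ktek cktul
Hunk 3: at line 3 remove [xlyl] add [ujr] -> 6 lines: rionw ijlji ghtrs ujr ktek cktul
Hunk 4: at line 1 remove [ijlji,ghtrs] add [wayu,kap,zkdbu] -> 7 lines: rionw wayu kap zkdbu ujr ktek cktul
Hunk 5: at line 3 remove [zkdbu] add [fzzlm,xut,pzw] -> 9 lines: rionw wayu kap fzzlm xut pzw ujr ktek cktul
Hunk 6: at line 4 remove [xut,pzw,ujr] add [nwowo,rvsty,vvqx] -> 9 lines: rionw wayu kap fzzlm nwowo rvsty vvqx ktek cktul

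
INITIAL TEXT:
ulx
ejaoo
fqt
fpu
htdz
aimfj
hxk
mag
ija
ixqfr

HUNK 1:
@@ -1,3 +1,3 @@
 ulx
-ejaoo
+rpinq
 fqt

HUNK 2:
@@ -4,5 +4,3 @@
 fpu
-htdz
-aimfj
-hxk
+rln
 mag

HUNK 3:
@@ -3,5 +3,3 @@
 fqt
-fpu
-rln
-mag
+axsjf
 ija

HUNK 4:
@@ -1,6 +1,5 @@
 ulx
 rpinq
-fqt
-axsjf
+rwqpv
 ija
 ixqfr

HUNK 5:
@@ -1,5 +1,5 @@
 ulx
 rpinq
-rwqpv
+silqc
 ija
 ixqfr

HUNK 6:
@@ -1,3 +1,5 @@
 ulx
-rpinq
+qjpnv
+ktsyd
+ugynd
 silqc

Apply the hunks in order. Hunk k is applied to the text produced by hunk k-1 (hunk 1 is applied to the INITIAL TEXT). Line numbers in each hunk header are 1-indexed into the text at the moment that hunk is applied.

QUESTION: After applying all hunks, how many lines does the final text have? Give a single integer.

Answer: 7

Derivation:
Hunk 1: at line 1 remove [ejaoo] add [rpinq] -> 10 lines: ulx rpinq fqt fpu htdz aimfj hxk mag ija ixqfr
Hunk 2: at line 4 remove [htdz,aimfj,hxk] add [rln] -> 8 lines: ulx rpinq fqt fpu rln mag ija ixqfr
Hunk 3: at line 3 remove [fpu,rln,mag] add [axsjf] -> 6 lines: ulx rpinq fqt axsjf ija ixqfr
Hunk 4: at line 1 remove [fqt,axsjf] add [rwqpv] -> 5 lines: ulx rpinq rwqpv ija ixqfr
Hunk 5: at line 1 remove [rwqpv] add [silqc] -> 5 lines: ulx rpinq silqc ija ixqfr
Hunk 6: at line 1 remove [rpinq] add [qjpnv,ktsyd,ugynd] -> 7 lines: ulx qjpnv ktsyd ugynd silqc ija ixqfr
Final line count: 7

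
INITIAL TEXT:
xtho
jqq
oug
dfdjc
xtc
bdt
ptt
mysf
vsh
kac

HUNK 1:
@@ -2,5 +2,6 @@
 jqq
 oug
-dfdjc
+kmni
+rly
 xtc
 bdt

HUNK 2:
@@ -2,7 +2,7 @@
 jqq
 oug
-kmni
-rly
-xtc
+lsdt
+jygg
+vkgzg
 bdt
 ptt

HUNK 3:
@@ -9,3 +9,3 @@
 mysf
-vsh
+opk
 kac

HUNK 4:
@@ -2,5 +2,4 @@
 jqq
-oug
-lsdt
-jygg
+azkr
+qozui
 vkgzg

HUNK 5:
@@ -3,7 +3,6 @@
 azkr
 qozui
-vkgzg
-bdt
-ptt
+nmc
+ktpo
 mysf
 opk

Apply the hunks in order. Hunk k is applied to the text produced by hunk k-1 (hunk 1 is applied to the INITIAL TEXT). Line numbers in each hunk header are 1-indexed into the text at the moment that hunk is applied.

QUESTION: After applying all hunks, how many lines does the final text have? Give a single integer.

Hunk 1: at line 2 remove [dfdjc] add [kmni,rly] -> 11 lines: xtho jqq oug kmni rly xtc bdt ptt mysf vsh kac
Hunk 2: at line 2 remove [kmni,rly,xtc] add [lsdt,jygg,vkgzg] -> 11 lines: xtho jqq oug lsdt jygg vkgzg bdt ptt mysf vsh kac
Hunk 3: at line 9 remove [vsh] add [opk] -> 11 lines: xtho jqq oug lsdt jygg vkgzg bdt ptt mysf opk kac
Hunk 4: at line 2 remove [oug,lsdt,jygg] add [azkr,qozui] -> 10 lines: xtho jqq azkr qozui vkgzg bdt ptt mysf opk kac
Hunk 5: at line 3 remove [vkgzg,bdt,ptt] add [nmc,ktpo] -> 9 lines: xtho jqq azkr qozui nmc ktpo mysf opk kac
Final line count: 9

Answer: 9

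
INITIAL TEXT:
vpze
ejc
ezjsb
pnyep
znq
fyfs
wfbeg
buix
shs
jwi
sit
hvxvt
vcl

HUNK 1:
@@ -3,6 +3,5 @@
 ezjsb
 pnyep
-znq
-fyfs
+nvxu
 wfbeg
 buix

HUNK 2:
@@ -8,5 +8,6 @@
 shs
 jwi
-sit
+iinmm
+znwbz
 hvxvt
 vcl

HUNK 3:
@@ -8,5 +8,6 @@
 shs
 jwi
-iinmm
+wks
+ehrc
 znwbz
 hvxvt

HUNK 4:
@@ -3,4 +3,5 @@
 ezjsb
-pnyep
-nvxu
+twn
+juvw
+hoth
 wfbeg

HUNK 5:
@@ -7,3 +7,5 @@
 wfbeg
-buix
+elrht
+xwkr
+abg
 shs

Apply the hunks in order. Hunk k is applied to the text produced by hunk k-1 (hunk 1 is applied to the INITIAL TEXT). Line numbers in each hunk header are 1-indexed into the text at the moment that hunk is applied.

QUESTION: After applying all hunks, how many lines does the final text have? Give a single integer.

Answer: 17

Derivation:
Hunk 1: at line 3 remove [znq,fyfs] add [nvxu] -> 12 lines: vpze ejc ezjsb pnyep nvxu wfbeg buix shs jwi sit hvxvt vcl
Hunk 2: at line 8 remove [sit] add [iinmm,znwbz] -> 13 lines: vpze ejc ezjsb pnyep nvxu wfbeg buix shs jwi iinmm znwbz hvxvt vcl
Hunk 3: at line 8 remove [iinmm] add [wks,ehrc] -> 14 lines: vpze ejc ezjsb pnyep nvxu wfbeg buix shs jwi wks ehrc znwbz hvxvt vcl
Hunk 4: at line 3 remove [pnyep,nvxu] add [twn,juvw,hoth] -> 15 lines: vpze ejc ezjsb twn juvw hoth wfbeg buix shs jwi wks ehrc znwbz hvxvt vcl
Hunk 5: at line 7 remove [buix] add [elrht,xwkr,abg] -> 17 lines: vpze ejc ezjsb twn juvw hoth wfbeg elrht xwkr abg shs jwi wks ehrc znwbz hvxvt vcl
Final line count: 17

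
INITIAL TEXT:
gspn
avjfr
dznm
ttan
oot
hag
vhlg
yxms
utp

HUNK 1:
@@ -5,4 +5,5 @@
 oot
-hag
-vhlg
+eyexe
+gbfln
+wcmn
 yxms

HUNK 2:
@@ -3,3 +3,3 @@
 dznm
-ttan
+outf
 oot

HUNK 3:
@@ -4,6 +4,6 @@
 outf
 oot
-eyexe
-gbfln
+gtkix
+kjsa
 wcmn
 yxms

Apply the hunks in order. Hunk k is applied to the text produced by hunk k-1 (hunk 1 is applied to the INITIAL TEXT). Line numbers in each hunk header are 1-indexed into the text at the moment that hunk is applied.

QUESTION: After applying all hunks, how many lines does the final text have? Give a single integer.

Answer: 10

Derivation:
Hunk 1: at line 5 remove [hag,vhlg] add [eyexe,gbfln,wcmn] -> 10 lines: gspn avjfr dznm ttan oot eyexe gbfln wcmn yxms utp
Hunk 2: at line 3 remove [ttan] add [outf] -> 10 lines: gspn avjfr dznm outf oot eyexe gbfln wcmn yxms utp
Hunk 3: at line 4 remove [eyexe,gbfln] add [gtkix,kjsa] -> 10 lines: gspn avjfr dznm outf oot gtkix kjsa wcmn yxms utp
Final line count: 10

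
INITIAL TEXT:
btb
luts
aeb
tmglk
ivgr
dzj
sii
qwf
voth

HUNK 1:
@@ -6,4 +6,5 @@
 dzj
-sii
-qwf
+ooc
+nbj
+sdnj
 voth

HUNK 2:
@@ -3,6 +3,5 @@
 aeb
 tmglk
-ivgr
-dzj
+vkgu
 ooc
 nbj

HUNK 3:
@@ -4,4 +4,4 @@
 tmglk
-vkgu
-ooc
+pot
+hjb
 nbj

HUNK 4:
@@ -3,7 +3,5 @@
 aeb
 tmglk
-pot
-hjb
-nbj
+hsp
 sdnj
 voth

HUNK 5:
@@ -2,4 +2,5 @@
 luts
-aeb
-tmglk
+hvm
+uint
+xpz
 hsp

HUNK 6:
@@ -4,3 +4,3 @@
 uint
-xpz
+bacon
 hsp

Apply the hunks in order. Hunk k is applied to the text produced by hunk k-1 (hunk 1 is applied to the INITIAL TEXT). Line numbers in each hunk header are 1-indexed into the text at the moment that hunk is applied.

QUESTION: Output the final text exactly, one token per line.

Hunk 1: at line 6 remove [sii,qwf] add [ooc,nbj,sdnj] -> 10 lines: btb luts aeb tmglk ivgr dzj ooc nbj sdnj voth
Hunk 2: at line 3 remove [ivgr,dzj] add [vkgu] -> 9 lines: btb luts aeb tmglk vkgu ooc nbj sdnj voth
Hunk 3: at line 4 remove [vkgu,ooc] add [pot,hjb] -> 9 lines: btb luts aeb tmglk pot hjb nbj sdnj voth
Hunk 4: at line 3 remove [pot,hjb,nbj] add [hsp] -> 7 lines: btb luts aeb tmglk hsp sdnj voth
Hunk 5: at line 2 remove [aeb,tmglk] add [hvm,uint,xpz] -> 8 lines: btb luts hvm uint xpz hsp sdnj voth
Hunk 6: at line 4 remove [xpz] add [bacon] -> 8 lines: btb luts hvm uint bacon hsp sdnj voth

Answer: btb
luts
hvm
uint
bacon
hsp
sdnj
voth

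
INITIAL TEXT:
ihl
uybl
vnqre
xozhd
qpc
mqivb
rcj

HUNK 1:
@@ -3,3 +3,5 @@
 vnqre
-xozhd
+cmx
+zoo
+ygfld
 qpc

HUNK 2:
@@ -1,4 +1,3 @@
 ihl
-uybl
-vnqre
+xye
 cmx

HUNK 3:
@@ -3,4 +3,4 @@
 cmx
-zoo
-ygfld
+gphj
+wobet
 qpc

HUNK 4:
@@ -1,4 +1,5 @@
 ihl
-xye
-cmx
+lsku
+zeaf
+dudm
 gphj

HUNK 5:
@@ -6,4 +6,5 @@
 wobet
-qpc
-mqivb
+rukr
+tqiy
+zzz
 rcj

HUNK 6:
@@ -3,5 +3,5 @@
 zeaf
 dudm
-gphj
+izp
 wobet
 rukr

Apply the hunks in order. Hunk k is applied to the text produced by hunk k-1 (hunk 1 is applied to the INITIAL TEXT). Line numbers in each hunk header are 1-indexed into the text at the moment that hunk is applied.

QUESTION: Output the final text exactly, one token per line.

Answer: ihl
lsku
zeaf
dudm
izp
wobet
rukr
tqiy
zzz
rcj

Derivation:
Hunk 1: at line 3 remove [xozhd] add [cmx,zoo,ygfld] -> 9 lines: ihl uybl vnqre cmx zoo ygfld qpc mqivb rcj
Hunk 2: at line 1 remove [uybl,vnqre] add [xye] -> 8 lines: ihl xye cmx zoo ygfld qpc mqivb rcj
Hunk 3: at line 3 remove [zoo,ygfld] add [gphj,wobet] -> 8 lines: ihl xye cmx gphj wobet qpc mqivb rcj
Hunk 4: at line 1 remove [xye,cmx] add [lsku,zeaf,dudm] -> 9 lines: ihl lsku zeaf dudm gphj wobet qpc mqivb rcj
Hunk 5: at line 6 remove [qpc,mqivb] add [rukr,tqiy,zzz] -> 10 lines: ihl lsku zeaf dudm gphj wobet rukr tqiy zzz rcj
Hunk 6: at line 3 remove [gphj] add [izp] -> 10 lines: ihl lsku zeaf dudm izp wobet rukr tqiy zzz rcj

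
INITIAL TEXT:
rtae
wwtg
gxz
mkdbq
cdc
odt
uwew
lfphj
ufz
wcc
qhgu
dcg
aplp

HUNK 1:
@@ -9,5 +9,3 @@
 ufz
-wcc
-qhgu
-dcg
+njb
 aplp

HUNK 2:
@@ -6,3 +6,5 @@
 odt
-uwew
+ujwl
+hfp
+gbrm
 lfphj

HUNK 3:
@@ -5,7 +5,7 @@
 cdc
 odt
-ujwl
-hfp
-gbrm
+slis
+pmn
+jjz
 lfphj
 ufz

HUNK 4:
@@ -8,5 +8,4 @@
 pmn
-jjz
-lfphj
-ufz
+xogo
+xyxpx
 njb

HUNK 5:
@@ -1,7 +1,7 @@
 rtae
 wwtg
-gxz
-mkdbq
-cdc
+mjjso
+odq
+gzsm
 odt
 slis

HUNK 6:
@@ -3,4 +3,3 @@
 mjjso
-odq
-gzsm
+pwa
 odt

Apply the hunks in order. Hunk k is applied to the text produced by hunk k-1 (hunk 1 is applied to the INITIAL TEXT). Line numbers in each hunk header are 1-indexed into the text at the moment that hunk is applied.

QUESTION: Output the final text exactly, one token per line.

Hunk 1: at line 9 remove [wcc,qhgu,dcg] add [njb] -> 11 lines: rtae wwtg gxz mkdbq cdc odt uwew lfphj ufz njb aplp
Hunk 2: at line 6 remove [uwew] add [ujwl,hfp,gbrm] -> 13 lines: rtae wwtg gxz mkdbq cdc odt ujwl hfp gbrm lfphj ufz njb aplp
Hunk 3: at line 5 remove [ujwl,hfp,gbrm] add [slis,pmn,jjz] -> 13 lines: rtae wwtg gxz mkdbq cdc odt slis pmn jjz lfphj ufz njb aplp
Hunk 4: at line 8 remove [jjz,lfphj,ufz] add [xogo,xyxpx] -> 12 lines: rtae wwtg gxz mkdbq cdc odt slis pmn xogo xyxpx njb aplp
Hunk 5: at line 1 remove [gxz,mkdbq,cdc] add [mjjso,odq,gzsm] -> 12 lines: rtae wwtg mjjso odq gzsm odt slis pmn xogo xyxpx njb aplp
Hunk 6: at line 3 remove [odq,gzsm] add [pwa] -> 11 lines: rtae wwtg mjjso pwa odt slis pmn xogo xyxpx njb aplp

Answer: rtae
wwtg
mjjso
pwa
odt
slis
pmn
xogo
xyxpx
njb
aplp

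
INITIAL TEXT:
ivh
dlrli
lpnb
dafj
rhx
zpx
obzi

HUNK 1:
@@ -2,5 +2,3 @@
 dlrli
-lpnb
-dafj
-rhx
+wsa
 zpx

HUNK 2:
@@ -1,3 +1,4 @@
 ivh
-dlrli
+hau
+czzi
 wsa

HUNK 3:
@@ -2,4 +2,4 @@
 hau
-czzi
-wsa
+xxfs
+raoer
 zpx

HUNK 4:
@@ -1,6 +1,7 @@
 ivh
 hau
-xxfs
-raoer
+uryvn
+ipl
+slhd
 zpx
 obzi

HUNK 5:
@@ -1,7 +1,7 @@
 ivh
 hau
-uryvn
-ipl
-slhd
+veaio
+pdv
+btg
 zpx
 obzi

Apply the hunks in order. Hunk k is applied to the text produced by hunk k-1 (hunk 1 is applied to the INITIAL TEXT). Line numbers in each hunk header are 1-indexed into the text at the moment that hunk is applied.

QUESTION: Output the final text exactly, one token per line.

Answer: ivh
hau
veaio
pdv
btg
zpx
obzi

Derivation:
Hunk 1: at line 2 remove [lpnb,dafj,rhx] add [wsa] -> 5 lines: ivh dlrli wsa zpx obzi
Hunk 2: at line 1 remove [dlrli] add [hau,czzi] -> 6 lines: ivh hau czzi wsa zpx obzi
Hunk 3: at line 2 remove [czzi,wsa] add [xxfs,raoer] -> 6 lines: ivh hau xxfs raoer zpx obzi
Hunk 4: at line 1 remove [xxfs,raoer] add [uryvn,ipl,slhd] -> 7 lines: ivh hau uryvn ipl slhd zpx obzi
Hunk 5: at line 1 remove [uryvn,ipl,slhd] add [veaio,pdv,btg] -> 7 lines: ivh hau veaio pdv btg zpx obzi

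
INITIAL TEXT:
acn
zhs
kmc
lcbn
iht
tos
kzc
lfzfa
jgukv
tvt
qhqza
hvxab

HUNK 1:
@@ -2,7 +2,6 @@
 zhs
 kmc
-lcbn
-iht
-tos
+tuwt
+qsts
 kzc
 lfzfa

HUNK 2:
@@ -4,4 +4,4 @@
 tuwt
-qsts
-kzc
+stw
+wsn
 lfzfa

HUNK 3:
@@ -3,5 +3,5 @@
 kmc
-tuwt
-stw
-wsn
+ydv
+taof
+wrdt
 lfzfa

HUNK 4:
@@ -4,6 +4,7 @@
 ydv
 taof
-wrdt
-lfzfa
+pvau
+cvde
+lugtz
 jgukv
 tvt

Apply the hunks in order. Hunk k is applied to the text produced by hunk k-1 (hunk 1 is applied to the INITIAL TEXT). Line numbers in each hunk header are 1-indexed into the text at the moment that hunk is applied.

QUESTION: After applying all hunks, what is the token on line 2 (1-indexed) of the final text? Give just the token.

Answer: zhs

Derivation:
Hunk 1: at line 2 remove [lcbn,iht,tos] add [tuwt,qsts] -> 11 lines: acn zhs kmc tuwt qsts kzc lfzfa jgukv tvt qhqza hvxab
Hunk 2: at line 4 remove [qsts,kzc] add [stw,wsn] -> 11 lines: acn zhs kmc tuwt stw wsn lfzfa jgukv tvt qhqza hvxab
Hunk 3: at line 3 remove [tuwt,stw,wsn] add [ydv,taof,wrdt] -> 11 lines: acn zhs kmc ydv taof wrdt lfzfa jgukv tvt qhqza hvxab
Hunk 4: at line 4 remove [wrdt,lfzfa] add [pvau,cvde,lugtz] -> 12 lines: acn zhs kmc ydv taof pvau cvde lugtz jgukv tvt qhqza hvxab
Final line 2: zhs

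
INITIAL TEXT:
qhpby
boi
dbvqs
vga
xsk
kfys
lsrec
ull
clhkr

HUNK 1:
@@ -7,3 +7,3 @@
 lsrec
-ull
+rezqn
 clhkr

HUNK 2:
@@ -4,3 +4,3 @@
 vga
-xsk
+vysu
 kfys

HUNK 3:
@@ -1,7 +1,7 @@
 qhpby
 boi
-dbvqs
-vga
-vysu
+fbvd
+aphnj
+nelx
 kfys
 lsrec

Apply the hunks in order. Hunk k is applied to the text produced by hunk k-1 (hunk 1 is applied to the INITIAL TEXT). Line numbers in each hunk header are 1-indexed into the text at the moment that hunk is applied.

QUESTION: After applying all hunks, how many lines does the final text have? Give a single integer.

Answer: 9

Derivation:
Hunk 1: at line 7 remove [ull] add [rezqn] -> 9 lines: qhpby boi dbvqs vga xsk kfys lsrec rezqn clhkr
Hunk 2: at line 4 remove [xsk] add [vysu] -> 9 lines: qhpby boi dbvqs vga vysu kfys lsrec rezqn clhkr
Hunk 3: at line 1 remove [dbvqs,vga,vysu] add [fbvd,aphnj,nelx] -> 9 lines: qhpby boi fbvd aphnj nelx kfys lsrec rezqn clhkr
Final line count: 9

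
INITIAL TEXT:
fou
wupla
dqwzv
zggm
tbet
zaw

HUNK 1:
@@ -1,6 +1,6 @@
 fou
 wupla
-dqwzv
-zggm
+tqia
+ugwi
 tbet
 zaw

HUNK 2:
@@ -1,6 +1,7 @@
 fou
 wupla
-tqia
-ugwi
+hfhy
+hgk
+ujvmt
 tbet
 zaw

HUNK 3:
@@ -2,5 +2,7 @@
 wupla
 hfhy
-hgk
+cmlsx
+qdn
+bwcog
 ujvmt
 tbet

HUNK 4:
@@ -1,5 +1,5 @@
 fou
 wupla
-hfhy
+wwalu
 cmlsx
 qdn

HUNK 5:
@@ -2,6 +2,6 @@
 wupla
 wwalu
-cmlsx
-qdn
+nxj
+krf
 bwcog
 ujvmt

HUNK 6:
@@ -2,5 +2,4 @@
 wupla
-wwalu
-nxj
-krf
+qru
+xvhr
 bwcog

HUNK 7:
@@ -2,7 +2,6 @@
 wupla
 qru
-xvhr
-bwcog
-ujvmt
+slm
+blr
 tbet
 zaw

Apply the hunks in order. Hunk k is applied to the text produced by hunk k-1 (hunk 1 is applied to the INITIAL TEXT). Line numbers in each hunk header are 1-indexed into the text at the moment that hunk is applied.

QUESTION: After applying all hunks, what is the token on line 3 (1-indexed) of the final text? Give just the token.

Answer: qru

Derivation:
Hunk 1: at line 1 remove [dqwzv,zggm] add [tqia,ugwi] -> 6 lines: fou wupla tqia ugwi tbet zaw
Hunk 2: at line 1 remove [tqia,ugwi] add [hfhy,hgk,ujvmt] -> 7 lines: fou wupla hfhy hgk ujvmt tbet zaw
Hunk 3: at line 2 remove [hgk] add [cmlsx,qdn,bwcog] -> 9 lines: fou wupla hfhy cmlsx qdn bwcog ujvmt tbet zaw
Hunk 4: at line 1 remove [hfhy] add [wwalu] -> 9 lines: fou wupla wwalu cmlsx qdn bwcog ujvmt tbet zaw
Hunk 5: at line 2 remove [cmlsx,qdn] add [nxj,krf] -> 9 lines: fou wupla wwalu nxj krf bwcog ujvmt tbet zaw
Hunk 6: at line 2 remove [wwalu,nxj,krf] add [qru,xvhr] -> 8 lines: fou wupla qru xvhr bwcog ujvmt tbet zaw
Hunk 7: at line 2 remove [xvhr,bwcog,ujvmt] add [slm,blr] -> 7 lines: fou wupla qru slm blr tbet zaw
Final line 3: qru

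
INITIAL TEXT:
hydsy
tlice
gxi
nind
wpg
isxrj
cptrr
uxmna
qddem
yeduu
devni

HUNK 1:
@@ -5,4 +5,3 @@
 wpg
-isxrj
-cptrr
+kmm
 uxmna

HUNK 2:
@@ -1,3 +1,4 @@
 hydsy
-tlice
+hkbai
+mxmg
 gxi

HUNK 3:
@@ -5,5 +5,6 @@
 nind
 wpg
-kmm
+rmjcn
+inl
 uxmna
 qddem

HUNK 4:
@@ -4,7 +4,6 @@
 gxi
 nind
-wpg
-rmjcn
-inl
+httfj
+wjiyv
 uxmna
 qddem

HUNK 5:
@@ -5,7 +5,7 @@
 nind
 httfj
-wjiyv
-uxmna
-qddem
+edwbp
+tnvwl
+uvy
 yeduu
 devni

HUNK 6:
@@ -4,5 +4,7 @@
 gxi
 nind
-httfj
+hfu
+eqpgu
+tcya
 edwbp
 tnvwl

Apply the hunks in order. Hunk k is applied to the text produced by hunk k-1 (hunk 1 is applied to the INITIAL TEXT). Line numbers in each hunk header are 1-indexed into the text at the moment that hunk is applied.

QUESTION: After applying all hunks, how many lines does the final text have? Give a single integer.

Answer: 13

Derivation:
Hunk 1: at line 5 remove [isxrj,cptrr] add [kmm] -> 10 lines: hydsy tlice gxi nind wpg kmm uxmna qddem yeduu devni
Hunk 2: at line 1 remove [tlice] add [hkbai,mxmg] -> 11 lines: hydsy hkbai mxmg gxi nind wpg kmm uxmna qddem yeduu devni
Hunk 3: at line 5 remove [kmm] add [rmjcn,inl] -> 12 lines: hydsy hkbai mxmg gxi nind wpg rmjcn inl uxmna qddem yeduu devni
Hunk 4: at line 4 remove [wpg,rmjcn,inl] add [httfj,wjiyv] -> 11 lines: hydsy hkbai mxmg gxi nind httfj wjiyv uxmna qddem yeduu devni
Hunk 5: at line 5 remove [wjiyv,uxmna,qddem] add [edwbp,tnvwl,uvy] -> 11 lines: hydsy hkbai mxmg gxi nind httfj edwbp tnvwl uvy yeduu devni
Hunk 6: at line 4 remove [httfj] add [hfu,eqpgu,tcya] -> 13 lines: hydsy hkbai mxmg gxi nind hfu eqpgu tcya edwbp tnvwl uvy yeduu devni
Final line count: 13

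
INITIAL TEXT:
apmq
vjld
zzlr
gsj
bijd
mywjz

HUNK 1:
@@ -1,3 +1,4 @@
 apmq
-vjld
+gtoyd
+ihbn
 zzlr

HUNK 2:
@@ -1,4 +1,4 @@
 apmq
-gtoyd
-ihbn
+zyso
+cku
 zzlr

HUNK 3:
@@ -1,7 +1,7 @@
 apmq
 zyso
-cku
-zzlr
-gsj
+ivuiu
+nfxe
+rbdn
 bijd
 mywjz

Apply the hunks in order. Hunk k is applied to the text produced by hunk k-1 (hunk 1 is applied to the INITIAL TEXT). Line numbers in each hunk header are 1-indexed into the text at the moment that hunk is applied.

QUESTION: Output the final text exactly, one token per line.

Answer: apmq
zyso
ivuiu
nfxe
rbdn
bijd
mywjz

Derivation:
Hunk 1: at line 1 remove [vjld] add [gtoyd,ihbn] -> 7 lines: apmq gtoyd ihbn zzlr gsj bijd mywjz
Hunk 2: at line 1 remove [gtoyd,ihbn] add [zyso,cku] -> 7 lines: apmq zyso cku zzlr gsj bijd mywjz
Hunk 3: at line 1 remove [cku,zzlr,gsj] add [ivuiu,nfxe,rbdn] -> 7 lines: apmq zyso ivuiu nfxe rbdn bijd mywjz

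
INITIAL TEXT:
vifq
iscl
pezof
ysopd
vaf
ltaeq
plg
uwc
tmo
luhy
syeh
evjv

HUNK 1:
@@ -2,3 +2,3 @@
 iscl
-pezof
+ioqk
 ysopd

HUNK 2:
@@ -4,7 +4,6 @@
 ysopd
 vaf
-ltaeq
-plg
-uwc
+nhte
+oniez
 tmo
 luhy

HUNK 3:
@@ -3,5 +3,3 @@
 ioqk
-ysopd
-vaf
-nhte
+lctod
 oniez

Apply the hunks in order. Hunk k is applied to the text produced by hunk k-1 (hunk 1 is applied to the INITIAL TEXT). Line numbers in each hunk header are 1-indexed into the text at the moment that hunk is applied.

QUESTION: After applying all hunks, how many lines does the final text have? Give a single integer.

Answer: 9

Derivation:
Hunk 1: at line 2 remove [pezof] add [ioqk] -> 12 lines: vifq iscl ioqk ysopd vaf ltaeq plg uwc tmo luhy syeh evjv
Hunk 2: at line 4 remove [ltaeq,plg,uwc] add [nhte,oniez] -> 11 lines: vifq iscl ioqk ysopd vaf nhte oniez tmo luhy syeh evjv
Hunk 3: at line 3 remove [ysopd,vaf,nhte] add [lctod] -> 9 lines: vifq iscl ioqk lctod oniez tmo luhy syeh evjv
Final line count: 9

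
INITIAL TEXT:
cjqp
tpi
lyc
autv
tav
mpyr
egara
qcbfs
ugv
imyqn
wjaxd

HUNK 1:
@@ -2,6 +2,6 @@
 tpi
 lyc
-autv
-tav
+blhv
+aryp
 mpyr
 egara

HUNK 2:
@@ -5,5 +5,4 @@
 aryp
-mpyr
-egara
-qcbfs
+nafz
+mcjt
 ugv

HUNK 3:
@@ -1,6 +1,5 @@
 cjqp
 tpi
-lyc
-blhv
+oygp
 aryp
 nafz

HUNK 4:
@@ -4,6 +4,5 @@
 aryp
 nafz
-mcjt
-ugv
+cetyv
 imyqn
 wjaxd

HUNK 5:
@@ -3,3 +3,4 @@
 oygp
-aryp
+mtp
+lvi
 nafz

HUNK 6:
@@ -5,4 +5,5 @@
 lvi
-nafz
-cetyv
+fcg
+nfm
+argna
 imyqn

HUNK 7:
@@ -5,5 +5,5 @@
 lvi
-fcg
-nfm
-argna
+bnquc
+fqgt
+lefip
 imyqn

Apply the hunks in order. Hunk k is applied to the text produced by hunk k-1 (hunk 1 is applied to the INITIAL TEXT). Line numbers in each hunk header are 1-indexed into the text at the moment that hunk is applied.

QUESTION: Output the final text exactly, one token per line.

Hunk 1: at line 2 remove [autv,tav] add [blhv,aryp] -> 11 lines: cjqp tpi lyc blhv aryp mpyr egara qcbfs ugv imyqn wjaxd
Hunk 2: at line 5 remove [mpyr,egara,qcbfs] add [nafz,mcjt] -> 10 lines: cjqp tpi lyc blhv aryp nafz mcjt ugv imyqn wjaxd
Hunk 3: at line 1 remove [lyc,blhv] add [oygp] -> 9 lines: cjqp tpi oygp aryp nafz mcjt ugv imyqn wjaxd
Hunk 4: at line 4 remove [mcjt,ugv] add [cetyv] -> 8 lines: cjqp tpi oygp aryp nafz cetyv imyqn wjaxd
Hunk 5: at line 3 remove [aryp] add [mtp,lvi] -> 9 lines: cjqp tpi oygp mtp lvi nafz cetyv imyqn wjaxd
Hunk 6: at line 5 remove [nafz,cetyv] add [fcg,nfm,argna] -> 10 lines: cjqp tpi oygp mtp lvi fcg nfm argna imyqn wjaxd
Hunk 7: at line 5 remove [fcg,nfm,argna] add [bnquc,fqgt,lefip] -> 10 lines: cjqp tpi oygp mtp lvi bnquc fqgt lefip imyqn wjaxd

Answer: cjqp
tpi
oygp
mtp
lvi
bnquc
fqgt
lefip
imyqn
wjaxd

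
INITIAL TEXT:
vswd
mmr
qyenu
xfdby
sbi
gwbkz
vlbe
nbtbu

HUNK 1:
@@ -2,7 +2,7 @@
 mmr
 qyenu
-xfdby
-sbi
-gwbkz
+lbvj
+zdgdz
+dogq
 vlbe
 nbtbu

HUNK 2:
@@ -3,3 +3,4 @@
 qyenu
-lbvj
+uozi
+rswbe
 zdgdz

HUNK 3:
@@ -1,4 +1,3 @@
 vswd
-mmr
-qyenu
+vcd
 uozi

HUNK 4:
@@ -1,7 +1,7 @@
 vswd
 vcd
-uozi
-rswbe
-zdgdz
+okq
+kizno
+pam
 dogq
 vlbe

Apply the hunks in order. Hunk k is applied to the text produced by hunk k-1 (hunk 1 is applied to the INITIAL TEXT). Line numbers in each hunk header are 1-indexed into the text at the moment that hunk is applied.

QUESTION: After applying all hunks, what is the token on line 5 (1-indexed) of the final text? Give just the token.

Answer: pam

Derivation:
Hunk 1: at line 2 remove [xfdby,sbi,gwbkz] add [lbvj,zdgdz,dogq] -> 8 lines: vswd mmr qyenu lbvj zdgdz dogq vlbe nbtbu
Hunk 2: at line 3 remove [lbvj] add [uozi,rswbe] -> 9 lines: vswd mmr qyenu uozi rswbe zdgdz dogq vlbe nbtbu
Hunk 3: at line 1 remove [mmr,qyenu] add [vcd] -> 8 lines: vswd vcd uozi rswbe zdgdz dogq vlbe nbtbu
Hunk 4: at line 1 remove [uozi,rswbe,zdgdz] add [okq,kizno,pam] -> 8 lines: vswd vcd okq kizno pam dogq vlbe nbtbu
Final line 5: pam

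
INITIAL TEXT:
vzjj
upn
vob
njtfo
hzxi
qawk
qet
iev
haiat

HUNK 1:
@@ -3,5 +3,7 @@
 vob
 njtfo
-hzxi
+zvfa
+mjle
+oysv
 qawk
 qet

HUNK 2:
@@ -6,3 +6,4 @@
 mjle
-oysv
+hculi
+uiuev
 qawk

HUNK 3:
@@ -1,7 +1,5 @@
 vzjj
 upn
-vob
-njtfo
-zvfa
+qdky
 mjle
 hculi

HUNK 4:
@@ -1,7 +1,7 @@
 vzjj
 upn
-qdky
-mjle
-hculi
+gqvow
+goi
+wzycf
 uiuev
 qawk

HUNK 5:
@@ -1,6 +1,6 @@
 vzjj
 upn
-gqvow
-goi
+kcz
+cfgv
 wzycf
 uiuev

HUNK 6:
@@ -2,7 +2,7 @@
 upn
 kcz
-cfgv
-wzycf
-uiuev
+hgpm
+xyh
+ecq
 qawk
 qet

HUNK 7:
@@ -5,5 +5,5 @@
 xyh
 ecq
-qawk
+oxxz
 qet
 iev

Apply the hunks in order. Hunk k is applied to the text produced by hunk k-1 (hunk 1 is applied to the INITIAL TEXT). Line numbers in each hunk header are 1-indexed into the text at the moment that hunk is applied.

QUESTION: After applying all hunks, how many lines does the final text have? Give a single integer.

Answer: 10

Derivation:
Hunk 1: at line 3 remove [hzxi] add [zvfa,mjle,oysv] -> 11 lines: vzjj upn vob njtfo zvfa mjle oysv qawk qet iev haiat
Hunk 2: at line 6 remove [oysv] add [hculi,uiuev] -> 12 lines: vzjj upn vob njtfo zvfa mjle hculi uiuev qawk qet iev haiat
Hunk 3: at line 1 remove [vob,njtfo,zvfa] add [qdky] -> 10 lines: vzjj upn qdky mjle hculi uiuev qawk qet iev haiat
Hunk 4: at line 1 remove [qdky,mjle,hculi] add [gqvow,goi,wzycf] -> 10 lines: vzjj upn gqvow goi wzycf uiuev qawk qet iev haiat
Hunk 5: at line 1 remove [gqvow,goi] add [kcz,cfgv] -> 10 lines: vzjj upn kcz cfgv wzycf uiuev qawk qet iev haiat
Hunk 6: at line 2 remove [cfgv,wzycf,uiuev] add [hgpm,xyh,ecq] -> 10 lines: vzjj upn kcz hgpm xyh ecq qawk qet iev haiat
Hunk 7: at line 5 remove [qawk] add [oxxz] -> 10 lines: vzjj upn kcz hgpm xyh ecq oxxz qet iev haiat
Final line count: 10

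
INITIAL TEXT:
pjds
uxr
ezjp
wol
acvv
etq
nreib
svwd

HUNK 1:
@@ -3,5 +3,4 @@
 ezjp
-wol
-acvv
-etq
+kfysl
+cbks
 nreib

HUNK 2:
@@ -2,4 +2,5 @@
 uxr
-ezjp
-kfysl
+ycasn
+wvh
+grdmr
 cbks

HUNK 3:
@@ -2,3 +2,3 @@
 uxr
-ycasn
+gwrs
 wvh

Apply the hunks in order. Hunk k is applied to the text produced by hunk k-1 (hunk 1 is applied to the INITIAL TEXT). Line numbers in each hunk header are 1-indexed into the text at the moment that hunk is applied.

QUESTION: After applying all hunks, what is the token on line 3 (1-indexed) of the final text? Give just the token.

Hunk 1: at line 3 remove [wol,acvv,etq] add [kfysl,cbks] -> 7 lines: pjds uxr ezjp kfysl cbks nreib svwd
Hunk 2: at line 2 remove [ezjp,kfysl] add [ycasn,wvh,grdmr] -> 8 lines: pjds uxr ycasn wvh grdmr cbks nreib svwd
Hunk 3: at line 2 remove [ycasn] add [gwrs] -> 8 lines: pjds uxr gwrs wvh grdmr cbks nreib svwd
Final line 3: gwrs

Answer: gwrs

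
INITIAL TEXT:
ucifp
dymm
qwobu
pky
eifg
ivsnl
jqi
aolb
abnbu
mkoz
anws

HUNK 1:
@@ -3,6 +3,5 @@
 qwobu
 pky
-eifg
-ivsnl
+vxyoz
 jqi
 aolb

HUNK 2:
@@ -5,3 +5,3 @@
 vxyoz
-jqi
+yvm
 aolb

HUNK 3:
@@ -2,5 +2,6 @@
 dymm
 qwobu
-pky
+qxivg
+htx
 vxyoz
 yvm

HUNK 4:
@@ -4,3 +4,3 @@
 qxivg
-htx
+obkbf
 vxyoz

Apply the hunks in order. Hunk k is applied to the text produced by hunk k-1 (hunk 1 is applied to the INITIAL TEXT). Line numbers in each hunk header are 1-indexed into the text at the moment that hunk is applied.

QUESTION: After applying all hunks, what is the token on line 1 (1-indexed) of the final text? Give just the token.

Answer: ucifp

Derivation:
Hunk 1: at line 3 remove [eifg,ivsnl] add [vxyoz] -> 10 lines: ucifp dymm qwobu pky vxyoz jqi aolb abnbu mkoz anws
Hunk 2: at line 5 remove [jqi] add [yvm] -> 10 lines: ucifp dymm qwobu pky vxyoz yvm aolb abnbu mkoz anws
Hunk 3: at line 2 remove [pky] add [qxivg,htx] -> 11 lines: ucifp dymm qwobu qxivg htx vxyoz yvm aolb abnbu mkoz anws
Hunk 4: at line 4 remove [htx] add [obkbf] -> 11 lines: ucifp dymm qwobu qxivg obkbf vxyoz yvm aolb abnbu mkoz anws
Final line 1: ucifp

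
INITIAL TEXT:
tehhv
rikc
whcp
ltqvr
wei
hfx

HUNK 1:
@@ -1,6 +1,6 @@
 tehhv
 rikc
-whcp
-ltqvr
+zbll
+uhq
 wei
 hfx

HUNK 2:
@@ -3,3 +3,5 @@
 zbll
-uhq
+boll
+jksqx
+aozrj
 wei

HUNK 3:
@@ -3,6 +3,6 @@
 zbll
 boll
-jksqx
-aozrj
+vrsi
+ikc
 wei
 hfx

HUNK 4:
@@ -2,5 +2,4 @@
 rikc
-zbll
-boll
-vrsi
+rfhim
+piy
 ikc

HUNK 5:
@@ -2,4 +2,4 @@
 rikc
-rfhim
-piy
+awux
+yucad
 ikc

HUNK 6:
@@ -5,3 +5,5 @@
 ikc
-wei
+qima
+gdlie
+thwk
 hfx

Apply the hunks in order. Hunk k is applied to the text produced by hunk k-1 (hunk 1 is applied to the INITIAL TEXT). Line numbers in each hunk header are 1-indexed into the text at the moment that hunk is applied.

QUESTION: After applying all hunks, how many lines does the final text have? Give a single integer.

Answer: 9

Derivation:
Hunk 1: at line 1 remove [whcp,ltqvr] add [zbll,uhq] -> 6 lines: tehhv rikc zbll uhq wei hfx
Hunk 2: at line 3 remove [uhq] add [boll,jksqx,aozrj] -> 8 lines: tehhv rikc zbll boll jksqx aozrj wei hfx
Hunk 3: at line 3 remove [jksqx,aozrj] add [vrsi,ikc] -> 8 lines: tehhv rikc zbll boll vrsi ikc wei hfx
Hunk 4: at line 2 remove [zbll,boll,vrsi] add [rfhim,piy] -> 7 lines: tehhv rikc rfhim piy ikc wei hfx
Hunk 5: at line 2 remove [rfhim,piy] add [awux,yucad] -> 7 lines: tehhv rikc awux yucad ikc wei hfx
Hunk 6: at line 5 remove [wei] add [qima,gdlie,thwk] -> 9 lines: tehhv rikc awux yucad ikc qima gdlie thwk hfx
Final line count: 9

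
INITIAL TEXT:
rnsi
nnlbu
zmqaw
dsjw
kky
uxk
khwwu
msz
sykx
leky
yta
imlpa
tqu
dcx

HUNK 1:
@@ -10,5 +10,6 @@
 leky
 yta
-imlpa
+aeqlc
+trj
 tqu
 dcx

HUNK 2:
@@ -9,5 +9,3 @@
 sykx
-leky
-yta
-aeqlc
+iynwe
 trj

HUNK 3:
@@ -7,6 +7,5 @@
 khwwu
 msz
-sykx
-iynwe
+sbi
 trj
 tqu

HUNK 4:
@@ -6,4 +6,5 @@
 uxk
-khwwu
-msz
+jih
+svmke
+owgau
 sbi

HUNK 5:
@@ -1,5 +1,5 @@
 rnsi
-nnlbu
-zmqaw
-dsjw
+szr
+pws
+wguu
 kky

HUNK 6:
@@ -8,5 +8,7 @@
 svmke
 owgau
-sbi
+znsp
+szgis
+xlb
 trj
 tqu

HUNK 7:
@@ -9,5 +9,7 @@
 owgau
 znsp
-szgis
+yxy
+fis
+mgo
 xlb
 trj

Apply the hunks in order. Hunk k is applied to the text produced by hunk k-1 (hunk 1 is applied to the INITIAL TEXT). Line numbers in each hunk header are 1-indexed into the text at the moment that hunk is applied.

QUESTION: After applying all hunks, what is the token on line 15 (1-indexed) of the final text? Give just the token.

Answer: trj

Derivation:
Hunk 1: at line 10 remove [imlpa] add [aeqlc,trj] -> 15 lines: rnsi nnlbu zmqaw dsjw kky uxk khwwu msz sykx leky yta aeqlc trj tqu dcx
Hunk 2: at line 9 remove [leky,yta,aeqlc] add [iynwe] -> 13 lines: rnsi nnlbu zmqaw dsjw kky uxk khwwu msz sykx iynwe trj tqu dcx
Hunk 3: at line 7 remove [sykx,iynwe] add [sbi] -> 12 lines: rnsi nnlbu zmqaw dsjw kky uxk khwwu msz sbi trj tqu dcx
Hunk 4: at line 6 remove [khwwu,msz] add [jih,svmke,owgau] -> 13 lines: rnsi nnlbu zmqaw dsjw kky uxk jih svmke owgau sbi trj tqu dcx
Hunk 5: at line 1 remove [nnlbu,zmqaw,dsjw] add [szr,pws,wguu] -> 13 lines: rnsi szr pws wguu kky uxk jih svmke owgau sbi trj tqu dcx
Hunk 6: at line 8 remove [sbi] add [znsp,szgis,xlb] -> 15 lines: rnsi szr pws wguu kky uxk jih svmke owgau znsp szgis xlb trj tqu dcx
Hunk 7: at line 9 remove [szgis] add [yxy,fis,mgo] -> 17 lines: rnsi szr pws wguu kky uxk jih svmke owgau znsp yxy fis mgo xlb trj tqu dcx
Final line 15: trj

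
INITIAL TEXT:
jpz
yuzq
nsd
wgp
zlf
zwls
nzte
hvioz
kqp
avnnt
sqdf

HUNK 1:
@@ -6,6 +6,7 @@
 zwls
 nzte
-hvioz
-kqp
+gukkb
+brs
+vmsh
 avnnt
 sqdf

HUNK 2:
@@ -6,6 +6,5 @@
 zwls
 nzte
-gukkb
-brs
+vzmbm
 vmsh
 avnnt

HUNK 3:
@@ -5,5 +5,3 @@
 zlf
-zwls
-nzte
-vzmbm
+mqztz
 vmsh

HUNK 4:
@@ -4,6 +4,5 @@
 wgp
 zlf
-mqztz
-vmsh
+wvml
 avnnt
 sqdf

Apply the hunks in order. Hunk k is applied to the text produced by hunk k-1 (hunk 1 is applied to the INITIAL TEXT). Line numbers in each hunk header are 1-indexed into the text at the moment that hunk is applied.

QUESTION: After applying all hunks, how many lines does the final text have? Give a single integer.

Answer: 8

Derivation:
Hunk 1: at line 6 remove [hvioz,kqp] add [gukkb,brs,vmsh] -> 12 lines: jpz yuzq nsd wgp zlf zwls nzte gukkb brs vmsh avnnt sqdf
Hunk 2: at line 6 remove [gukkb,brs] add [vzmbm] -> 11 lines: jpz yuzq nsd wgp zlf zwls nzte vzmbm vmsh avnnt sqdf
Hunk 3: at line 5 remove [zwls,nzte,vzmbm] add [mqztz] -> 9 lines: jpz yuzq nsd wgp zlf mqztz vmsh avnnt sqdf
Hunk 4: at line 4 remove [mqztz,vmsh] add [wvml] -> 8 lines: jpz yuzq nsd wgp zlf wvml avnnt sqdf
Final line count: 8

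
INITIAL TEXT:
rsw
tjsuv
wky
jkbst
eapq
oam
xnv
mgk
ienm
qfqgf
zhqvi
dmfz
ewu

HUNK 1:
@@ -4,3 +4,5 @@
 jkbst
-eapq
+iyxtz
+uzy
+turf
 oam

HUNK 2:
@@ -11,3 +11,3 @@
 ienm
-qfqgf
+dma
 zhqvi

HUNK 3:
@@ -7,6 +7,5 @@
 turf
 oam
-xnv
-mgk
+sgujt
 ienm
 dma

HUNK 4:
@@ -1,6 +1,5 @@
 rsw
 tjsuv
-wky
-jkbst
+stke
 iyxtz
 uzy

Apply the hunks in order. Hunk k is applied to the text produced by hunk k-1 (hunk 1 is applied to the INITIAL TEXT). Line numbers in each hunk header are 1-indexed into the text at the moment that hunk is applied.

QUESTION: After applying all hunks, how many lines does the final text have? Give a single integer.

Hunk 1: at line 4 remove [eapq] add [iyxtz,uzy,turf] -> 15 lines: rsw tjsuv wky jkbst iyxtz uzy turf oam xnv mgk ienm qfqgf zhqvi dmfz ewu
Hunk 2: at line 11 remove [qfqgf] add [dma] -> 15 lines: rsw tjsuv wky jkbst iyxtz uzy turf oam xnv mgk ienm dma zhqvi dmfz ewu
Hunk 3: at line 7 remove [xnv,mgk] add [sgujt] -> 14 lines: rsw tjsuv wky jkbst iyxtz uzy turf oam sgujt ienm dma zhqvi dmfz ewu
Hunk 4: at line 1 remove [wky,jkbst] add [stke] -> 13 lines: rsw tjsuv stke iyxtz uzy turf oam sgujt ienm dma zhqvi dmfz ewu
Final line count: 13

Answer: 13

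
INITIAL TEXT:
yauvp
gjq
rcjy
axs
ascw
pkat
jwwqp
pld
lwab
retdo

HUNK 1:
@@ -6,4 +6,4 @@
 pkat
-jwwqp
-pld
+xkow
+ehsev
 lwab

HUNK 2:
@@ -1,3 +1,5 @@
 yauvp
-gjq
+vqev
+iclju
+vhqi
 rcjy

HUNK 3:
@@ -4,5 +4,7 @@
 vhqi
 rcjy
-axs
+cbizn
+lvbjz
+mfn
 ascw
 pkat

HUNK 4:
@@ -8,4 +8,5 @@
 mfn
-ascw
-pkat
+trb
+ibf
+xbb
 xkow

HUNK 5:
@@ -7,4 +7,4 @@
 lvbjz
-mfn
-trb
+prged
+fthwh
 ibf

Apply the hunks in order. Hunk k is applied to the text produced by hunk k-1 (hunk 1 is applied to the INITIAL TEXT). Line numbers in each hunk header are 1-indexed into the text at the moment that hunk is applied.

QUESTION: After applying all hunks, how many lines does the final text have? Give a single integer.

Hunk 1: at line 6 remove [jwwqp,pld] add [xkow,ehsev] -> 10 lines: yauvp gjq rcjy axs ascw pkat xkow ehsev lwab retdo
Hunk 2: at line 1 remove [gjq] add [vqev,iclju,vhqi] -> 12 lines: yauvp vqev iclju vhqi rcjy axs ascw pkat xkow ehsev lwab retdo
Hunk 3: at line 4 remove [axs] add [cbizn,lvbjz,mfn] -> 14 lines: yauvp vqev iclju vhqi rcjy cbizn lvbjz mfn ascw pkat xkow ehsev lwab retdo
Hunk 4: at line 8 remove [ascw,pkat] add [trb,ibf,xbb] -> 15 lines: yauvp vqev iclju vhqi rcjy cbizn lvbjz mfn trb ibf xbb xkow ehsev lwab retdo
Hunk 5: at line 7 remove [mfn,trb] add [prged,fthwh] -> 15 lines: yauvp vqev iclju vhqi rcjy cbizn lvbjz prged fthwh ibf xbb xkow ehsev lwab retdo
Final line count: 15

Answer: 15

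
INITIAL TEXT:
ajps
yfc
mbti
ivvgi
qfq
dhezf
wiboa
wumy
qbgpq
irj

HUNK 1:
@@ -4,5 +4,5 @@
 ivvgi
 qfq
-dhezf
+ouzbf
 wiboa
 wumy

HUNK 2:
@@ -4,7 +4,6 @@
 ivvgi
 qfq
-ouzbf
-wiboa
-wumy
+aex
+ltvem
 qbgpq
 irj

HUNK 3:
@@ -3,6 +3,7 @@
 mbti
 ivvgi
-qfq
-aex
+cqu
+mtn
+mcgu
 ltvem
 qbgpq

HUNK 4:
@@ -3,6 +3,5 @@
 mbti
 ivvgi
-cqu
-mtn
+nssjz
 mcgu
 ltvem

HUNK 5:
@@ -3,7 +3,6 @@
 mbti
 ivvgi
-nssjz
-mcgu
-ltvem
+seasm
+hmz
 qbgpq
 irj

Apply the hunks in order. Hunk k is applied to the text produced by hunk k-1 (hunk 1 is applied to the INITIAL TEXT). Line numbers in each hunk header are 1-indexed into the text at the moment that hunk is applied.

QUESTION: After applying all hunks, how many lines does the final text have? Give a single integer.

Hunk 1: at line 4 remove [dhezf] add [ouzbf] -> 10 lines: ajps yfc mbti ivvgi qfq ouzbf wiboa wumy qbgpq irj
Hunk 2: at line 4 remove [ouzbf,wiboa,wumy] add [aex,ltvem] -> 9 lines: ajps yfc mbti ivvgi qfq aex ltvem qbgpq irj
Hunk 3: at line 3 remove [qfq,aex] add [cqu,mtn,mcgu] -> 10 lines: ajps yfc mbti ivvgi cqu mtn mcgu ltvem qbgpq irj
Hunk 4: at line 3 remove [cqu,mtn] add [nssjz] -> 9 lines: ajps yfc mbti ivvgi nssjz mcgu ltvem qbgpq irj
Hunk 5: at line 3 remove [nssjz,mcgu,ltvem] add [seasm,hmz] -> 8 lines: ajps yfc mbti ivvgi seasm hmz qbgpq irj
Final line count: 8

Answer: 8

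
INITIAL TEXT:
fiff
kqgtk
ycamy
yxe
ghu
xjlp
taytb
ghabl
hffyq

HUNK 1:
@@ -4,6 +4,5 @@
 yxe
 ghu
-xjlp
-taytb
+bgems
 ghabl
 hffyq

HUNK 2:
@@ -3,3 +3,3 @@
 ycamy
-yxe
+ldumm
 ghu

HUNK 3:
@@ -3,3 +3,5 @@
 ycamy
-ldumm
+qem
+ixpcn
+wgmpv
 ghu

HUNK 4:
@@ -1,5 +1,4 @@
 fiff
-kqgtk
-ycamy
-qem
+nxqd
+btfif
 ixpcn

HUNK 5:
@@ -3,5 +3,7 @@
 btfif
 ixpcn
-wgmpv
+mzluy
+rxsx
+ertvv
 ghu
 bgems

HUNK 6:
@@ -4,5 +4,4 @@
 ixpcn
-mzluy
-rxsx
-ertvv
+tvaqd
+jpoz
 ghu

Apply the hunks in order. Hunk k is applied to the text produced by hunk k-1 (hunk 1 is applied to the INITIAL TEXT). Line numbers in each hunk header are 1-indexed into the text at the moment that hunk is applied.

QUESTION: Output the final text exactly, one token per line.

Answer: fiff
nxqd
btfif
ixpcn
tvaqd
jpoz
ghu
bgems
ghabl
hffyq

Derivation:
Hunk 1: at line 4 remove [xjlp,taytb] add [bgems] -> 8 lines: fiff kqgtk ycamy yxe ghu bgems ghabl hffyq
Hunk 2: at line 3 remove [yxe] add [ldumm] -> 8 lines: fiff kqgtk ycamy ldumm ghu bgems ghabl hffyq
Hunk 3: at line 3 remove [ldumm] add [qem,ixpcn,wgmpv] -> 10 lines: fiff kqgtk ycamy qem ixpcn wgmpv ghu bgems ghabl hffyq
Hunk 4: at line 1 remove [kqgtk,ycamy,qem] add [nxqd,btfif] -> 9 lines: fiff nxqd btfif ixpcn wgmpv ghu bgems ghabl hffyq
Hunk 5: at line 3 remove [wgmpv] add [mzluy,rxsx,ertvv] -> 11 lines: fiff nxqd btfif ixpcn mzluy rxsx ertvv ghu bgems ghabl hffyq
Hunk 6: at line 4 remove [mzluy,rxsx,ertvv] add [tvaqd,jpoz] -> 10 lines: fiff nxqd btfif ixpcn tvaqd jpoz ghu bgems ghabl hffyq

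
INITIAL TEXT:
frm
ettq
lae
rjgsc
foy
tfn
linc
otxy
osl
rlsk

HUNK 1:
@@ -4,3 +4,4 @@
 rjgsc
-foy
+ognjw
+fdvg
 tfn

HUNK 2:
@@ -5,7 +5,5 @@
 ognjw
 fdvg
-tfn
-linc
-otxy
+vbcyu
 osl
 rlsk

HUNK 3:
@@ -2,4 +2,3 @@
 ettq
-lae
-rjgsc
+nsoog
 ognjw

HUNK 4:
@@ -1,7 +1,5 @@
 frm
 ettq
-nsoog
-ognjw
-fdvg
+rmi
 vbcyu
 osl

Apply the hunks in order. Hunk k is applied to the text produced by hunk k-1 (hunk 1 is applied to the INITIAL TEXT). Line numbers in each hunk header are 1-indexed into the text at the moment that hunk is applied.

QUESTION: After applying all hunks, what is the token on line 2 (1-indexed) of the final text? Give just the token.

Hunk 1: at line 4 remove [foy] add [ognjw,fdvg] -> 11 lines: frm ettq lae rjgsc ognjw fdvg tfn linc otxy osl rlsk
Hunk 2: at line 5 remove [tfn,linc,otxy] add [vbcyu] -> 9 lines: frm ettq lae rjgsc ognjw fdvg vbcyu osl rlsk
Hunk 3: at line 2 remove [lae,rjgsc] add [nsoog] -> 8 lines: frm ettq nsoog ognjw fdvg vbcyu osl rlsk
Hunk 4: at line 1 remove [nsoog,ognjw,fdvg] add [rmi] -> 6 lines: frm ettq rmi vbcyu osl rlsk
Final line 2: ettq

Answer: ettq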